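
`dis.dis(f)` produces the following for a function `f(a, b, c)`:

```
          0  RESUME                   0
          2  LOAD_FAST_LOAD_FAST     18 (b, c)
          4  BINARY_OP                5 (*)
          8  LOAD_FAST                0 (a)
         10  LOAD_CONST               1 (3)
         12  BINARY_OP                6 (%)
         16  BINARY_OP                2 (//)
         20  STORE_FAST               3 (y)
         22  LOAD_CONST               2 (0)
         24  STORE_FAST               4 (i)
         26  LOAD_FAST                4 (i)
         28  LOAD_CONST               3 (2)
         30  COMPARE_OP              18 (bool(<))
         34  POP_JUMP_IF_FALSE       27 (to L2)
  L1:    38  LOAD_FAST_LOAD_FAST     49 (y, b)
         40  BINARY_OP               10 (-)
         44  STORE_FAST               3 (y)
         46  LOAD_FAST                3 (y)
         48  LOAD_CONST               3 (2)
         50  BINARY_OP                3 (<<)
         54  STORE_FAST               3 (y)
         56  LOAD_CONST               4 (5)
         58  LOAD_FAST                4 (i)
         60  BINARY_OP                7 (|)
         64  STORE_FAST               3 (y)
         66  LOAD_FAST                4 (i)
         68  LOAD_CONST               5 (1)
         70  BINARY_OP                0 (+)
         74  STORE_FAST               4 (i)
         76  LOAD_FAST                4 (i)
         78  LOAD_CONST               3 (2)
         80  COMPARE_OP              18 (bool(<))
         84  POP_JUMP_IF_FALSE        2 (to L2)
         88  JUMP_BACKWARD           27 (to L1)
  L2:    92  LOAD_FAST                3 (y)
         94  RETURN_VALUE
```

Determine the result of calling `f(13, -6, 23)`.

LOAD_FAST_LOAD_FAST b,c → push -6,23. Stack: [-6, 23]
BINARY_OP * → -6 * 23 = -138. Stack: [-138]
LOAD_FAST a → push 13. Stack: [-138, 13]
LOAD_CONST → push 3. Stack: [-138, 13, 3]
BINARY_OP % → 13 % 3 = 1. Stack: [-138, 1]
BINARY_OP // → -138 // 1 = -138. Stack: [-138]
STORE_FAST y → y=-138. Stack: []
LOAD_CONST → push 0. Stack: [0]
STORE_FAST i → i=0. Stack: []
LOAD_FAST i → push 0. Stack: [0]
LOAD_CONST → push 2. Stack: [0, 2]
COMPARE_OP bool(<) → 0 vs 2 = True. Stack: [True]
POP_JUMP_IF_FALSE → pop True; no jump. Stack: []
LOAD_FAST_LOAD_FAST y,b → push -138,-6. Stack: [-138, -6]
BINARY_OP - → -138 - -6 = -132. Stack: [-132]
STORE_FAST y → y=-132. Stack: []
LOAD_FAST y → push -132. Stack: [-132]
LOAD_CONST → push 2. Stack: [-132, 2]
BINARY_OP << → -132 << 2 = -528. Stack: [-528]
STORE_FAST y → y=-528. Stack: []
LOAD_CONST → push 5. Stack: [5]
LOAD_FAST i → push 0. Stack: [5, 0]
BINARY_OP | → 5 | 0 = 5. Stack: [5]
STORE_FAST y → y=5. Stack: []
LOAD_FAST i → push 0. Stack: [0]
LOAD_CONST → push 1. Stack: [0, 1]
BINARY_OP + → 0 + 1 = 1. Stack: [1]
STORE_FAST i → i=1. Stack: []
LOAD_FAST i → push 1. Stack: [1]
LOAD_CONST → push 2. Stack: [1, 2]
COMPARE_OP bool(<) → 1 vs 2 = True. Stack: [True]
POP_JUMP_IF_FALSE → pop True; no jump. Stack: []
LOAD_FAST_LOAD_FAST y,b → push 5,-6. Stack: [5, -6]
BINARY_OP - → 5 - -6 = 11. Stack: [11]
STORE_FAST y → y=11. Stack: []
LOAD_FAST y → push 11. Stack: [11]
LOAD_CONST → push 2. Stack: [11, 2]
BINARY_OP << → 11 << 2 = 44. Stack: [44]
STORE_FAST y → y=44. Stack: []
LOAD_CONST → push 5. Stack: [5]
LOAD_FAST i → push 1. Stack: [5, 1]
BINARY_OP | → 5 | 1 = 5. Stack: [5]
STORE_FAST y → y=5. Stack: []
LOAD_FAST i → push 1. Stack: [1]
LOAD_CONST → push 1. Stack: [1, 1]
BINARY_OP + → 1 + 1 = 2. Stack: [2]
STORE_FAST i → i=2. Stack: []
LOAD_FAST i → push 2. Stack: [2]
LOAD_CONST → push 2. Stack: [2, 2]
COMPARE_OP bool(<) → 2 vs 2 = False. Stack: [False]
POP_JUMP_IF_FALSE → pop False; jump. Stack: []
LOAD_FAST y → push 5. Stack: [5]
RETURN_VALUE → return 5.

5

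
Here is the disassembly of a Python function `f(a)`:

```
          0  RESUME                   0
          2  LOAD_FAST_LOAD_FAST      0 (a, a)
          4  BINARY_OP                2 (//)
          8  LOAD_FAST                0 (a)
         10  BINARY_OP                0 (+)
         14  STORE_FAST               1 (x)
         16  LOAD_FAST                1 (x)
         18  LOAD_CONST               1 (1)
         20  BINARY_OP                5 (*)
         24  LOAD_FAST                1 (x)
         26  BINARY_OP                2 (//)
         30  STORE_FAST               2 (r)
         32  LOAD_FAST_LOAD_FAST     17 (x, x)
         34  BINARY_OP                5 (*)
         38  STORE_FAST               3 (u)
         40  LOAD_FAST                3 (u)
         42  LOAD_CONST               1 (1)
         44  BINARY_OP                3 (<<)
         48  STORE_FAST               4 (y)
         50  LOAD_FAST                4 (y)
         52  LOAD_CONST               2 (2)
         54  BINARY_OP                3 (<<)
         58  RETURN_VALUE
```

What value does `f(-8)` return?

392

LOAD_FAST_LOAD_FAST a,a → push -8,-8. Stack: [-8, -8]
BINARY_OP // → -8 // -8 = 1. Stack: [1]
LOAD_FAST a → push -8. Stack: [1, -8]
BINARY_OP + → 1 + -8 = -7. Stack: [-7]
STORE_FAST x → x=-7. Stack: []
LOAD_FAST x → push -7. Stack: [-7]
LOAD_CONST → push 1. Stack: [-7, 1]
BINARY_OP * → -7 * 1 = -7. Stack: [-7]
LOAD_FAST x → push -7. Stack: [-7, -7]
BINARY_OP // → -7 // -7 = 1. Stack: [1]
STORE_FAST r → r=1. Stack: []
LOAD_FAST_LOAD_FAST x,x → push -7,-7. Stack: [-7, -7]
BINARY_OP * → -7 * -7 = 49. Stack: [49]
STORE_FAST u → u=49. Stack: []
LOAD_FAST u → push 49. Stack: [49]
LOAD_CONST → push 1. Stack: [49, 1]
BINARY_OP << → 49 << 1 = 98. Stack: [98]
STORE_FAST y → y=98. Stack: []
LOAD_FAST y → push 98. Stack: [98]
LOAD_CONST → push 2. Stack: [98, 2]
BINARY_OP << → 98 << 2 = 392. Stack: [392]
RETURN_VALUE → return 392.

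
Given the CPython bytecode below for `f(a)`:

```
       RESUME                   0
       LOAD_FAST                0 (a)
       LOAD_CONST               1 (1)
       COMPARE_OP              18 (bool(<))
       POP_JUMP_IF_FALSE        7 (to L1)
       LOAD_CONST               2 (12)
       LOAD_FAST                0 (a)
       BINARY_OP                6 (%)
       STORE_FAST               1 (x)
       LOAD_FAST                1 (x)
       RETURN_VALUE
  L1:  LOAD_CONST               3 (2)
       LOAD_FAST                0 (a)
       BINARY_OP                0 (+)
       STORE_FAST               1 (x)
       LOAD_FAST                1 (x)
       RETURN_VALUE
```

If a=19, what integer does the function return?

LOAD_FAST a → push 19. Stack: [19]
LOAD_CONST → push 1. Stack: [19, 1]
COMPARE_OP bool(<) → 19 vs 1 = False. Stack: [False]
POP_JUMP_IF_FALSE → pop False; jump. Stack: []
LOAD_CONST → push 2. Stack: [2]
LOAD_FAST a → push 19. Stack: [2, 19]
BINARY_OP + → 2 + 19 = 21. Stack: [21]
STORE_FAST x → x=21. Stack: []
LOAD_FAST x → push 21. Stack: [21]
RETURN_VALUE → return 21.

21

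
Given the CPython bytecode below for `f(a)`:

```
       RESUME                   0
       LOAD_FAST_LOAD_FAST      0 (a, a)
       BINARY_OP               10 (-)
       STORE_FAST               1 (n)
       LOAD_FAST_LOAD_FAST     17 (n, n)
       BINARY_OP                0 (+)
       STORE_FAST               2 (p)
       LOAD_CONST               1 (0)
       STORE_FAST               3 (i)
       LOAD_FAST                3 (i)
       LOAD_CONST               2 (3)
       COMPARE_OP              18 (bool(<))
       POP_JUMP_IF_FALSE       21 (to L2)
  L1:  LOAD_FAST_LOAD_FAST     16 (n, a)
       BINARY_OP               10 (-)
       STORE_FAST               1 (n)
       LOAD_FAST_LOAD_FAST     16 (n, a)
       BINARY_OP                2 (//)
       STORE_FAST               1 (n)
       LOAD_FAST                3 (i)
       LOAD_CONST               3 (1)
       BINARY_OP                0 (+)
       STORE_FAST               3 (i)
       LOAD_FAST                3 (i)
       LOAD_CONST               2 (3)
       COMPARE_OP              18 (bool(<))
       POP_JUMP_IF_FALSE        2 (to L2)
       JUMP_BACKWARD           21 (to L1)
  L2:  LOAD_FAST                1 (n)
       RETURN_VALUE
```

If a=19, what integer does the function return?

LOAD_FAST_LOAD_FAST a,a → push 19,19. Stack: [19, 19]
BINARY_OP - → 19 - 19 = 0. Stack: [0]
STORE_FAST n → n=0. Stack: []
LOAD_FAST_LOAD_FAST n,n → push 0,0. Stack: [0, 0]
BINARY_OP + → 0 + 0 = 0. Stack: [0]
STORE_FAST p → p=0. Stack: []
LOAD_CONST → push 0. Stack: [0]
STORE_FAST i → i=0. Stack: []
LOAD_FAST i → push 0. Stack: [0]
LOAD_CONST → push 3. Stack: [0, 3]
COMPARE_OP bool(<) → 0 vs 3 = True. Stack: [True]
POP_JUMP_IF_FALSE → pop True; no jump. Stack: []
LOAD_FAST_LOAD_FAST n,a → push 0,19. Stack: [0, 19]
BINARY_OP - → 0 - 19 = -19. Stack: [-19]
STORE_FAST n → n=-19. Stack: []
LOAD_FAST_LOAD_FAST n,a → push -19,19. Stack: [-19, 19]
BINARY_OP // → -19 // 19 = -1. Stack: [-1]
STORE_FAST n → n=-1. Stack: []
LOAD_FAST i → push 0. Stack: [0]
LOAD_CONST → push 1. Stack: [0, 1]
BINARY_OP + → 0 + 1 = 1. Stack: [1]
STORE_FAST i → i=1. Stack: []
LOAD_FAST i → push 1. Stack: [1]
LOAD_CONST → push 3. Stack: [1, 3]
COMPARE_OP bool(<) → 1 vs 3 = True. Stack: [True]
POP_JUMP_IF_FALSE → pop True; no jump. Stack: []
LOAD_FAST_LOAD_FAST n,a → push -1,19. Stack: [-1, 19]
BINARY_OP - → -1 - 19 = -20. Stack: [-20]
STORE_FAST n → n=-20. Stack: []
LOAD_FAST_LOAD_FAST n,a → push -20,19. Stack: [-20, 19]
BINARY_OP // → -20 // 19 = -2. Stack: [-2]
STORE_FAST n → n=-2. Stack: []
LOAD_FAST i → push 1. Stack: [1]
LOAD_CONST → push 1. Stack: [1, 1]
BINARY_OP + → 1 + 1 = 2. Stack: [2]
STORE_FAST i → i=2. Stack: []
LOAD_FAST i → push 2. Stack: [2]
LOAD_CONST → push 3. Stack: [2, 3]
COMPARE_OP bool(<) → 2 vs 3 = True. Stack: [True]
POP_JUMP_IF_FALSE → pop True; no jump. Stack: []
LOAD_FAST_LOAD_FAST n,a → push -2,19. Stack: [-2, 19]
BINARY_OP - → -2 - 19 = -21. Stack: [-21]
STORE_FAST n → n=-21. Stack: []
LOAD_FAST_LOAD_FAST n,a → push -21,19. Stack: [-21, 19]
BINARY_OP // → -21 // 19 = -2. Stack: [-2]
STORE_FAST n → n=-2. Stack: []
LOAD_FAST i → push 2. Stack: [2]
LOAD_CONST → push 1. Stack: [2, 1]
BINARY_OP + → 2 + 1 = 3. Stack: [3]
STORE_FAST i → i=3. Stack: []
LOAD_FAST i → push 3. Stack: [3]
LOAD_CONST → push 3. Stack: [3, 3]
COMPARE_OP bool(<) → 3 vs 3 = False. Stack: [False]
POP_JUMP_IF_FALSE → pop False; jump. Stack: []
LOAD_FAST n → push -2. Stack: [-2]
RETURN_VALUE → return -2.

-2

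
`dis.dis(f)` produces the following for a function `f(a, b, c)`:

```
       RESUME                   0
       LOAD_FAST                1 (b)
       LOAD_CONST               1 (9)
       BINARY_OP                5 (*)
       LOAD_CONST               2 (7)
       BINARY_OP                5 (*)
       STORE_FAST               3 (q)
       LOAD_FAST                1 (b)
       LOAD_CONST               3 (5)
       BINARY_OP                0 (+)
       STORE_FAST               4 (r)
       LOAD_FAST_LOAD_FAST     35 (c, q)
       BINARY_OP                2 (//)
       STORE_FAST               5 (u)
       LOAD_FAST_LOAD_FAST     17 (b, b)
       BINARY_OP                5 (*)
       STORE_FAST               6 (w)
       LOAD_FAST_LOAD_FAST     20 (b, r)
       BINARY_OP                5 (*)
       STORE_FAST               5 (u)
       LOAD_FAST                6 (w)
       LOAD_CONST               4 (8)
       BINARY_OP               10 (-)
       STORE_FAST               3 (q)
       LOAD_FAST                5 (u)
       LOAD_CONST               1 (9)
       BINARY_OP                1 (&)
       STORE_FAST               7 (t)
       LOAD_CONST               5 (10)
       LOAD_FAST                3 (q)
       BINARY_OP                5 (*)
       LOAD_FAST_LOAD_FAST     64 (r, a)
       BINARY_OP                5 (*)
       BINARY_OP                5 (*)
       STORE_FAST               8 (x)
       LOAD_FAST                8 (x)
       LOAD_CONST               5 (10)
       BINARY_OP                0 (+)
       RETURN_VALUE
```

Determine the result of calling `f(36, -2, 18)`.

-4310

LOAD_FAST b → push -2. Stack: [-2]
LOAD_CONST → push 9. Stack: [-2, 9]
BINARY_OP * → -2 * 9 = -18. Stack: [-18]
LOAD_CONST → push 7. Stack: [-18, 7]
BINARY_OP * → -18 * 7 = -126. Stack: [-126]
STORE_FAST q → q=-126. Stack: []
LOAD_FAST b → push -2. Stack: [-2]
LOAD_CONST → push 5. Stack: [-2, 5]
BINARY_OP + → -2 + 5 = 3. Stack: [3]
STORE_FAST r → r=3. Stack: []
LOAD_FAST_LOAD_FAST c,q → push 18,-126. Stack: [18, -126]
BINARY_OP // → 18 // -126 = -1. Stack: [-1]
STORE_FAST u → u=-1. Stack: []
LOAD_FAST_LOAD_FAST b,b → push -2,-2. Stack: [-2, -2]
BINARY_OP * → -2 * -2 = 4. Stack: [4]
STORE_FAST w → w=4. Stack: []
LOAD_FAST_LOAD_FAST b,r → push -2,3. Stack: [-2, 3]
BINARY_OP * → -2 * 3 = -6. Stack: [-6]
STORE_FAST u → u=-6. Stack: []
LOAD_FAST w → push 4. Stack: [4]
LOAD_CONST → push 8. Stack: [4, 8]
BINARY_OP - → 4 - 8 = -4. Stack: [-4]
STORE_FAST q → q=-4. Stack: []
LOAD_FAST u → push -6. Stack: [-6]
LOAD_CONST → push 9. Stack: [-6, 9]
BINARY_OP & → -6 & 9 = 8. Stack: [8]
STORE_FAST t → t=8. Stack: []
LOAD_CONST → push 10. Stack: [10]
LOAD_FAST q → push -4. Stack: [10, -4]
BINARY_OP * → 10 * -4 = -40. Stack: [-40]
LOAD_FAST_LOAD_FAST r,a → push 3,36. Stack: [-40, 3, 36]
BINARY_OP * → 3 * 36 = 108. Stack: [-40, 108]
BINARY_OP * → -40 * 108 = -4320. Stack: [-4320]
STORE_FAST x → x=-4320. Stack: []
LOAD_FAST x → push -4320. Stack: [-4320]
LOAD_CONST → push 10. Stack: [-4320, 10]
BINARY_OP + → -4320 + 10 = -4310. Stack: [-4310]
RETURN_VALUE → return -4310.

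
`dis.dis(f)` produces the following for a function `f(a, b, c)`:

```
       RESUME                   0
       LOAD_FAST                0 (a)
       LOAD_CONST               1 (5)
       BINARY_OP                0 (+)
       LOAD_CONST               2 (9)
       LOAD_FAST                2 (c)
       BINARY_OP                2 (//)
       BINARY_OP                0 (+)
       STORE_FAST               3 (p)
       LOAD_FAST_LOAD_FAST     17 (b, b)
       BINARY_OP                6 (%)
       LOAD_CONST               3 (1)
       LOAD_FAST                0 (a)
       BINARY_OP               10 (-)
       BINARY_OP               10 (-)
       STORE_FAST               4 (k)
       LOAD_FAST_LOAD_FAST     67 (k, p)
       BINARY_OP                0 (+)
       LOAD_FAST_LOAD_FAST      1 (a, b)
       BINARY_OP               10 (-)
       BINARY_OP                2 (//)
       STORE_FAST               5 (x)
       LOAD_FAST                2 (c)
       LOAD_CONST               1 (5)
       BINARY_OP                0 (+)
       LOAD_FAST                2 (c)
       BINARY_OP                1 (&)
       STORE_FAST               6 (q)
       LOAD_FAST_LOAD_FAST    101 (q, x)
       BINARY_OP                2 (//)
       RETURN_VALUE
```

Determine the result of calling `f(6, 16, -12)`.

8

LOAD_FAST a → push 6. Stack: [6]
LOAD_CONST → push 5. Stack: [6, 5]
BINARY_OP + → 6 + 5 = 11. Stack: [11]
LOAD_CONST → push 9. Stack: [11, 9]
LOAD_FAST c → push -12. Stack: [11, 9, -12]
BINARY_OP // → 9 // -12 = -1. Stack: [11, -1]
BINARY_OP + → 11 + -1 = 10. Stack: [10]
STORE_FAST p → p=10. Stack: []
LOAD_FAST_LOAD_FAST b,b → push 16,16. Stack: [16, 16]
BINARY_OP % → 16 % 16 = 0. Stack: [0]
LOAD_CONST → push 1. Stack: [0, 1]
LOAD_FAST a → push 6. Stack: [0, 1, 6]
BINARY_OP - → 1 - 6 = -5. Stack: [0, -5]
BINARY_OP - → 0 - -5 = 5. Stack: [5]
STORE_FAST k → k=5. Stack: []
LOAD_FAST_LOAD_FAST k,p → push 5,10. Stack: [5, 10]
BINARY_OP + → 5 + 10 = 15. Stack: [15]
LOAD_FAST_LOAD_FAST a,b → push 6,16. Stack: [15, 6, 16]
BINARY_OP - → 6 - 16 = -10. Stack: [15, -10]
BINARY_OP // → 15 // -10 = -2. Stack: [-2]
STORE_FAST x → x=-2. Stack: []
LOAD_FAST c → push -12. Stack: [-12]
LOAD_CONST → push 5. Stack: [-12, 5]
BINARY_OP + → -12 + 5 = -7. Stack: [-7]
LOAD_FAST c → push -12. Stack: [-7, -12]
BINARY_OP & → -7 & -12 = -16. Stack: [-16]
STORE_FAST q → q=-16. Stack: []
LOAD_FAST_LOAD_FAST q,x → push -16,-2. Stack: [-16, -2]
BINARY_OP // → -16 // -2 = 8. Stack: [8]
RETURN_VALUE → return 8.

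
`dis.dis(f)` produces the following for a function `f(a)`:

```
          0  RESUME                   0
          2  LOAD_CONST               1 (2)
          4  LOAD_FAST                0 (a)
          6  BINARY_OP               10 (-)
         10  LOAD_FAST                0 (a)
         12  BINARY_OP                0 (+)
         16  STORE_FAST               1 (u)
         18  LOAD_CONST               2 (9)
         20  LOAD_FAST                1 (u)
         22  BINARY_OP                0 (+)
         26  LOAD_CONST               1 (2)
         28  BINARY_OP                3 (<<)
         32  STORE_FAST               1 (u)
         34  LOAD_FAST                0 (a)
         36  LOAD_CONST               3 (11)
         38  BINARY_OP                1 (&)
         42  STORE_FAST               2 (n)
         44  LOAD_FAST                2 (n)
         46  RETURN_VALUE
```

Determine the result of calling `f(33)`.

1

LOAD_CONST → push 2. Stack: [2]
LOAD_FAST a → push 33. Stack: [2, 33]
BINARY_OP - → 2 - 33 = -31. Stack: [-31]
LOAD_FAST a → push 33. Stack: [-31, 33]
BINARY_OP + → -31 + 33 = 2. Stack: [2]
STORE_FAST u → u=2. Stack: []
LOAD_CONST → push 9. Stack: [9]
LOAD_FAST u → push 2. Stack: [9, 2]
BINARY_OP + → 9 + 2 = 11. Stack: [11]
LOAD_CONST → push 2. Stack: [11, 2]
BINARY_OP << → 11 << 2 = 44. Stack: [44]
STORE_FAST u → u=44. Stack: []
LOAD_FAST a → push 33. Stack: [33]
LOAD_CONST → push 11. Stack: [33, 11]
BINARY_OP & → 33 & 11 = 1. Stack: [1]
STORE_FAST n → n=1. Stack: []
LOAD_FAST n → push 1. Stack: [1]
RETURN_VALUE → return 1.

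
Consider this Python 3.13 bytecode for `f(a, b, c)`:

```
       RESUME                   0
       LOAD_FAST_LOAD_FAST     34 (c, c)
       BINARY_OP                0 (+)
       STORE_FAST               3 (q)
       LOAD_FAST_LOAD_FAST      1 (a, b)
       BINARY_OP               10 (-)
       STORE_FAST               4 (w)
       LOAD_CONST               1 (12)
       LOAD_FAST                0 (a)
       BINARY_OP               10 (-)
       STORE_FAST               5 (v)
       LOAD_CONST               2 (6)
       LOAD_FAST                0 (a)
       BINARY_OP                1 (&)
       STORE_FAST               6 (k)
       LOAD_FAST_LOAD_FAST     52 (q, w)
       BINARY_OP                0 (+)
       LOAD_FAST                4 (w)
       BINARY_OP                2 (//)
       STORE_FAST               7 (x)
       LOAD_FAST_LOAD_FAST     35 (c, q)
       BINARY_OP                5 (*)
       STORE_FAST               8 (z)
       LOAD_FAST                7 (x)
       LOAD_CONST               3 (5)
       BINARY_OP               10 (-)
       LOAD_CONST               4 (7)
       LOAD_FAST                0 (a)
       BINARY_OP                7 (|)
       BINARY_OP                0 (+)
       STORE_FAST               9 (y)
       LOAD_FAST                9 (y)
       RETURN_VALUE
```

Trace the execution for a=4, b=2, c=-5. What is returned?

LOAD_FAST_LOAD_FAST c,c → push -5,-5. Stack: [-5, -5]
BINARY_OP + → -5 + -5 = -10. Stack: [-10]
STORE_FAST q → q=-10. Stack: []
LOAD_FAST_LOAD_FAST a,b → push 4,2. Stack: [4, 2]
BINARY_OP - → 4 - 2 = 2. Stack: [2]
STORE_FAST w → w=2. Stack: []
LOAD_CONST → push 12. Stack: [12]
LOAD_FAST a → push 4. Stack: [12, 4]
BINARY_OP - → 12 - 4 = 8. Stack: [8]
STORE_FAST v → v=8. Stack: []
LOAD_CONST → push 6. Stack: [6]
LOAD_FAST a → push 4. Stack: [6, 4]
BINARY_OP & → 6 & 4 = 4. Stack: [4]
STORE_FAST k → k=4. Stack: []
LOAD_FAST_LOAD_FAST q,w → push -10,2. Stack: [-10, 2]
BINARY_OP + → -10 + 2 = -8. Stack: [-8]
LOAD_FAST w → push 2. Stack: [-8, 2]
BINARY_OP // → -8 // 2 = -4. Stack: [-4]
STORE_FAST x → x=-4. Stack: []
LOAD_FAST_LOAD_FAST c,q → push -5,-10. Stack: [-5, -10]
BINARY_OP * → -5 * -10 = 50. Stack: [50]
STORE_FAST z → z=50. Stack: []
LOAD_FAST x → push -4. Stack: [-4]
LOAD_CONST → push 5. Stack: [-4, 5]
BINARY_OP - → -4 - 5 = -9. Stack: [-9]
LOAD_CONST → push 7. Stack: [-9, 7]
LOAD_FAST a → push 4. Stack: [-9, 7, 4]
BINARY_OP | → 7 | 4 = 7. Stack: [-9, 7]
BINARY_OP + → -9 + 7 = -2. Stack: [-2]
STORE_FAST y → y=-2. Stack: []
LOAD_FAST y → push -2. Stack: [-2]
RETURN_VALUE → return -2.

-2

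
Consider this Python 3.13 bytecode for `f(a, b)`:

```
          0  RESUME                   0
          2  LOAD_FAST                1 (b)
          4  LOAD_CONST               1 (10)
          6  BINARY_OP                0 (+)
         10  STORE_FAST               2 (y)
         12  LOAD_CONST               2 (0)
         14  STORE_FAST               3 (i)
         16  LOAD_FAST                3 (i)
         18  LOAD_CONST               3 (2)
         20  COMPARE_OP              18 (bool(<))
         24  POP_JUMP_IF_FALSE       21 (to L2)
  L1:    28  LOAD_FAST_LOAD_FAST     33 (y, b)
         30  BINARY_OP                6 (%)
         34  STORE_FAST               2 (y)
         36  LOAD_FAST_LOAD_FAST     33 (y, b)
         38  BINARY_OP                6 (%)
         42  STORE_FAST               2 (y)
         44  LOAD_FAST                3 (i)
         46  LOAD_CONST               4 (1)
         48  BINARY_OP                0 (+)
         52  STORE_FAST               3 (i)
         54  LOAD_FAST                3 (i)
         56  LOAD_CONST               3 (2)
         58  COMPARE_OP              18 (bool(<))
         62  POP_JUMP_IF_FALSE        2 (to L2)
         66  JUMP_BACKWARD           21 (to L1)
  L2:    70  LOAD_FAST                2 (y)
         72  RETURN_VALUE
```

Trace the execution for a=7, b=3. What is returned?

LOAD_FAST b → push 3. Stack: [3]
LOAD_CONST → push 10. Stack: [3, 10]
BINARY_OP + → 3 + 10 = 13. Stack: [13]
STORE_FAST y → y=13. Stack: []
LOAD_CONST → push 0. Stack: [0]
STORE_FAST i → i=0. Stack: []
LOAD_FAST i → push 0. Stack: [0]
LOAD_CONST → push 2. Stack: [0, 2]
COMPARE_OP bool(<) → 0 vs 2 = True. Stack: [True]
POP_JUMP_IF_FALSE → pop True; no jump. Stack: []
LOAD_FAST_LOAD_FAST y,b → push 13,3. Stack: [13, 3]
BINARY_OP % → 13 % 3 = 1. Stack: [1]
STORE_FAST y → y=1. Stack: []
LOAD_FAST_LOAD_FAST y,b → push 1,3. Stack: [1, 3]
BINARY_OP % → 1 % 3 = 1. Stack: [1]
STORE_FAST y → y=1. Stack: []
LOAD_FAST i → push 0. Stack: [0]
LOAD_CONST → push 1. Stack: [0, 1]
BINARY_OP + → 0 + 1 = 1. Stack: [1]
STORE_FAST i → i=1. Stack: []
LOAD_FAST i → push 1. Stack: [1]
LOAD_CONST → push 2. Stack: [1, 2]
COMPARE_OP bool(<) → 1 vs 2 = True. Stack: [True]
POP_JUMP_IF_FALSE → pop True; no jump. Stack: []
LOAD_FAST_LOAD_FAST y,b → push 1,3. Stack: [1, 3]
BINARY_OP % → 1 % 3 = 1. Stack: [1]
STORE_FAST y → y=1. Stack: []
LOAD_FAST_LOAD_FAST y,b → push 1,3. Stack: [1, 3]
BINARY_OP % → 1 % 3 = 1. Stack: [1]
STORE_FAST y → y=1. Stack: []
LOAD_FAST i → push 1. Stack: [1]
LOAD_CONST → push 1. Stack: [1, 1]
BINARY_OP + → 1 + 1 = 2. Stack: [2]
STORE_FAST i → i=2. Stack: []
LOAD_FAST i → push 2. Stack: [2]
LOAD_CONST → push 2. Stack: [2, 2]
COMPARE_OP bool(<) → 2 vs 2 = False. Stack: [False]
POP_JUMP_IF_FALSE → pop False; jump. Stack: []
LOAD_FAST y → push 1. Stack: [1]
RETURN_VALUE → return 1.

1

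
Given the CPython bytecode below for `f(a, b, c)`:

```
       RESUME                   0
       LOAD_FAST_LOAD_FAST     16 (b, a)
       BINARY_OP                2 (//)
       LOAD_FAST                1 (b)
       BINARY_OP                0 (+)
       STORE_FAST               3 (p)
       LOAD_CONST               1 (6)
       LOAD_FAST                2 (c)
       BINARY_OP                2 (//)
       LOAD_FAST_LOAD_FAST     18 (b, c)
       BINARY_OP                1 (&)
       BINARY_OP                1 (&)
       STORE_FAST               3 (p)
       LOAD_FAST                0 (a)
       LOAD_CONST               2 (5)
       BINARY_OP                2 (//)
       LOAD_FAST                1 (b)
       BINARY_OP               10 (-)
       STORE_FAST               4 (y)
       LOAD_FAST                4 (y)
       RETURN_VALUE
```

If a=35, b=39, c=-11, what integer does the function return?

LOAD_FAST_LOAD_FAST b,a → push 39,35. Stack: [39, 35]
BINARY_OP // → 39 // 35 = 1. Stack: [1]
LOAD_FAST b → push 39. Stack: [1, 39]
BINARY_OP + → 1 + 39 = 40. Stack: [40]
STORE_FAST p → p=40. Stack: []
LOAD_CONST → push 6. Stack: [6]
LOAD_FAST c → push -11. Stack: [6, -11]
BINARY_OP // → 6 // -11 = -1. Stack: [-1]
LOAD_FAST_LOAD_FAST b,c → push 39,-11. Stack: [-1, 39, -11]
BINARY_OP & → 39 & -11 = 37. Stack: [-1, 37]
BINARY_OP & → -1 & 37 = 37. Stack: [37]
STORE_FAST p → p=37. Stack: []
LOAD_FAST a → push 35. Stack: [35]
LOAD_CONST → push 5. Stack: [35, 5]
BINARY_OP // → 35 // 5 = 7. Stack: [7]
LOAD_FAST b → push 39. Stack: [7, 39]
BINARY_OP - → 7 - 39 = -32. Stack: [-32]
STORE_FAST y → y=-32. Stack: []
LOAD_FAST y → push -32. Stack: [-32]
RETURN_VALUE → return -32.

-32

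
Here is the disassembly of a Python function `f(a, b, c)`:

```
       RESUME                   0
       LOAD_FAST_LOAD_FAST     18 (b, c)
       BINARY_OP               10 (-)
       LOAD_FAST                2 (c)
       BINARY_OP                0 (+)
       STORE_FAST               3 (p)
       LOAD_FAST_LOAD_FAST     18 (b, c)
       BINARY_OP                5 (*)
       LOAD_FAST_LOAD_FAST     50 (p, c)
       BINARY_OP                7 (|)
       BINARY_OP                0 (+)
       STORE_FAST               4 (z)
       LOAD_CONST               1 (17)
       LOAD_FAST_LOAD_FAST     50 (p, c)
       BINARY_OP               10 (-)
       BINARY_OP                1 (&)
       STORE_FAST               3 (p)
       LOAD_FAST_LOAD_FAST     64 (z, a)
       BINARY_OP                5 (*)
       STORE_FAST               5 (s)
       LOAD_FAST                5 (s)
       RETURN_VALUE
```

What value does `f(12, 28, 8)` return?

3024

LOAD_FAST_LOAD_FAST b,c → push 28,8. Stack: [28, 8]
BINARY_OP - → 28 - 8 = 20. Stack: [20]
LOAD_FAST c → push 8. Stack: [20, 8]
BINARY_OP + → 20 + 8 = 28. Stack: [28]
STORE_FAST p → p=28. Stack: []
LOAD_FAST_LOAD_FAST b,c → push 28,8. Stack: [28, 8]
BINARY_OP * → 28 * 8 = 224. Stack: [224]
LOAD_FAST_LOAD_FAST p,c → push 28,8. Stack: [224, 28, 8]
BINARY_OP | → 28 | 8 = 28. Stack: [224, 28]
BINARY_OP + → 224 + 28 = 252. Stack: [252]
STORE_FAST z → z=252. Stack: []
LOAD_CONST → push 17. Stack: [17]
LOAD_FAST_LOAD_FAST p,c → push 28,8. Stack: [17, 28, 8]
BINARY_OP - → 28 - 8 = 20. Stack: [17, 20]
BINARY_OP & → 17 & 20 = 16. Stack: [16]
STORE_FAST p → p=16. Stack: []
LOAD_FAST_LOAD_FAST z,a → push 252,12. Stack: [252, 12]
BINARY_OP * → 252 * 12 = 3024. Stack: [3024]
STORE_FAST s → s=3024. Stack: []
LOAD_FAST s → push 3024. Stack: [3024]
RETURN_VALUE → return 3024.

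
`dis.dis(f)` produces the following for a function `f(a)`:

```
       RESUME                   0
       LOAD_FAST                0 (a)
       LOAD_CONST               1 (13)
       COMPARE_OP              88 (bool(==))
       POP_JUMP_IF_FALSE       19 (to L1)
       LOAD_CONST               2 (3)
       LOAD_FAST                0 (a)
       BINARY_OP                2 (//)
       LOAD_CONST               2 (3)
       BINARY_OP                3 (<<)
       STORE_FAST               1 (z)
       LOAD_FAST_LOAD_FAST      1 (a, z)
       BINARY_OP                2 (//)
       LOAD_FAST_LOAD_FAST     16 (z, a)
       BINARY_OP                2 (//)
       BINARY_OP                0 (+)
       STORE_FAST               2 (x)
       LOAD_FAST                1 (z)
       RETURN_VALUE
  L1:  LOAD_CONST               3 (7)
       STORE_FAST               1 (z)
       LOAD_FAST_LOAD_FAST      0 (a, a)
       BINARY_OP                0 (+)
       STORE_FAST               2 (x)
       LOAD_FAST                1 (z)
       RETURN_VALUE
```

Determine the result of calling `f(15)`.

LOAD_FAST a → push 15. Stack: [15]
LOAD_CONST → push 13. Stack: [15, 13]
COMPARE_OP bool(==) → 15 vs 13 = False. Stack: [False]
POP_JUMP_IF_FALSE → pop False; jump. Stack: []
LOAD_CONST → push 7. Stack: [7]
STORE_FAST z → z=7. Stack: []
LOAD_FAST_LOAD_FAST a,a → push 15,15. Stack: [15, 15]
BINARY_OP + → 15 + 15 = 30. Stack: [30]
STORE_FAST x → x=30. Stack: []
LOAD_FAST z → push 7. Stack: [7]
RETURN_VALUE → return 7.

7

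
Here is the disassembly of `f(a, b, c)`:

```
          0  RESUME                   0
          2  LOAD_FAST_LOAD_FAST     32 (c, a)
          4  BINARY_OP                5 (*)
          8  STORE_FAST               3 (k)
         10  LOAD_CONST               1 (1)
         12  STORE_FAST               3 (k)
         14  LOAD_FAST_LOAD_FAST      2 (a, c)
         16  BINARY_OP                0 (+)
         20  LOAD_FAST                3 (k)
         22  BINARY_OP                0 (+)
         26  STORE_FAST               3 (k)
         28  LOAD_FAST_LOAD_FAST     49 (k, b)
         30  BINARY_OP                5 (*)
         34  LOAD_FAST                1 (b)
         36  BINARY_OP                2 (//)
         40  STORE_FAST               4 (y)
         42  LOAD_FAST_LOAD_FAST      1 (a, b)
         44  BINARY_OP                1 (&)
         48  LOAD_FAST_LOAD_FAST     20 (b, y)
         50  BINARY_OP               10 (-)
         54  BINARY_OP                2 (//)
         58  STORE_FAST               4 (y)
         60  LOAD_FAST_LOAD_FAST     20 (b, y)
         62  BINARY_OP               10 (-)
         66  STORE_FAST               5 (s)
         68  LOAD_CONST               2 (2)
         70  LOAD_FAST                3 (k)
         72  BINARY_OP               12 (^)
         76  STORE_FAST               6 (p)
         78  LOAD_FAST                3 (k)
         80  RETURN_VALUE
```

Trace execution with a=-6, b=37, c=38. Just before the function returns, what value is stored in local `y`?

8

LOAD_FAST_LOAD_FAST c,a → push 38,-6. Stack: [38, -6]
BINARY_OP * → 38 * -6 = -228. Stack: [-228]
STORE_FAST k → k=-228. Stack: []
LOAD_CONST → push 1. Stack: [1]
STORE_FAST k → k=1. Stack: []
LOAD_FAST_LOAD_FAST a,c → push -6,38. Stack: [-6, 38]
BINARY_OP + → -6 + 38 = 32. Stack: [32]
LOAD_FAST k → push 1. Stack: [32, 1]
BINARY_OP + → 32 + 1 = 33. Stack: [33]
STORE_FAST k → k=33. Stack: []
LOAD_FAST_LOAD_FAST k,b → push 33,37. Stack: [33, 37]
BINARY_OP * → 33 * 37 = 1221. Stack: [1221]
LOAD_FAST b → push 37. Stack: [1221, 37]
BINARY_OP // → 1221 // 37 = 33. Stack: [33]
STORE_FAST y → y=33. Stack: []
LOAD_FAST_LOAD_FAST a,b → push -6,37. Stack: [-6, 37]
BINARY_OP & → -6 & 37 = 32. Stack: [32]
LOAD_FAST_LOAD_FAST b,y → push 37,33. Stack: [32, 37, 33]
BINARY_OP - → 37 - 33 = 4. Stack: [32, 4]
BINARY_OP // → 32 // 4 = 8. Stack: [8]
STORE_FAST y → y=8. Stack: []
LOAD_FAST_LOAD_FAST b,y → push 37,8. Stack: [37, 8]
BINARY_OP - → 37 - 8 = 29. Stack: [29]
STORE_FAST s → s=29. Stack: []
LOAD_CONST → push 2. Stack: [2]
LOAD_FAST k → push 33. Stack: [2, 33]
BINARY_OP ^ → 2 ^ 33 = 35. Stack: [35]
STORE_FAST p → p=35. Stack: []
LOAD_FAST k → push 33. Stack: [33]
RETURN_VALUE → return 33.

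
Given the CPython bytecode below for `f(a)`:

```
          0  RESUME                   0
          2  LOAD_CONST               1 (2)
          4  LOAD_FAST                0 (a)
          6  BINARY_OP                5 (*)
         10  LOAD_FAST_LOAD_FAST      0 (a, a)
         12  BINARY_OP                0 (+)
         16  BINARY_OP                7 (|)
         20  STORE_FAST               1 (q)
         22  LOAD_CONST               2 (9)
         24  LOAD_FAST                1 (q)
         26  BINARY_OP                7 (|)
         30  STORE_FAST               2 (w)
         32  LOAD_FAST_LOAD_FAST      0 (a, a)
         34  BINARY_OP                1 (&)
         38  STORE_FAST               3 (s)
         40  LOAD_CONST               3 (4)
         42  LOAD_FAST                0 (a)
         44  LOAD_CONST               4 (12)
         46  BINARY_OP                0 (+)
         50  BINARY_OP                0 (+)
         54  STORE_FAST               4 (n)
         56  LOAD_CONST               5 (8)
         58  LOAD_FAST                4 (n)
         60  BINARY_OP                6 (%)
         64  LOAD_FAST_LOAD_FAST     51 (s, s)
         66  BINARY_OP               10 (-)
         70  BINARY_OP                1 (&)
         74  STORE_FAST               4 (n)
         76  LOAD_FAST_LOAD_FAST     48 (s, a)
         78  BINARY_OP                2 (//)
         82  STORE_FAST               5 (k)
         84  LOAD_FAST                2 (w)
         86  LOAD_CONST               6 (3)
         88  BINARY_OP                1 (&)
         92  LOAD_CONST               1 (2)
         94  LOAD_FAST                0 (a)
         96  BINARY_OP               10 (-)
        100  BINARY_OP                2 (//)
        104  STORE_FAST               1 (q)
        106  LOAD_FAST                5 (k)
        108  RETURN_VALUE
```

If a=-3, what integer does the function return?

1

LOAD_CONST → push 2. Stack: [2]
LOAD_FAST a → push -3. Stack: [2, -3]
BINARY_OP * → 2 * -3 = -6. Stack: [-6]
LOAD_FAST_LOAD_FAST a,a → push -3,-3. Stack: [-6, -3, -3]
BINARY_OP + → -3 + -3 = -6. Stack: [-6, -6]
BINARY_OP | → -6 | -6 = -6. Stack: [-6]
STORE_FAST q → q=-6. Stack: []
LOAD_CONST → push 9. Stack: [9]
LOAD_FAST q → push -6. Stack: [9, -6]
BINARY_OP | → 9 | -6 = -5. Stack: [-5]
STORE_FAST w → w=-5. Stack: []
LOAD_FAST_LOAD_FAST a,a → push -3,-3. Stack: [-3, -3]
BINARY_OP & → -3 & -3 = -3. Stack: [-3]
STORE_FAST s → s=-3. Stack: []
LOAD_CONST → push 4. Stack: [4]
LOAD_FAST a → push -3. Stack: [4, -3]
LOAD_CONST → push 12. Stack: [4, -3, 12]
BINARY_OP + → -3 + 12 = 9. Stack: [4, 9]
BINARY_OP + → 4 + 9 = 13. Stack: [13]
STORE_FAST n → n=13. Stack: []
LOAD_CONST → push 8. Stack: [8]
LOAD_FAST n → push 13. Stack: [8, 13]
BINARY_OP % → 8 % 13 = 8. Stack: [8]
LOAD_FAST_LOAD_FAST s,s → push -3,-3. Stack: [8, -3, -3]
BINARY_OP - → -3 - -3 = 0. Stack: [8, 0]
BINARY_OP & → 8 & 0 = 0. Stack: [0]
STORE_FAST n → n=0. Stack: []
LOAD_FAST_LOAD_FAST s,a → push -3,-3. Stack: [-3, -3]
BINARY_OP // → -3 // -3 = 1. Stack: [1]
STORE_FAST k → k=1. Stack: []
LOAD_FAST w → push -5. Stack: [-5]
LOAD_CONST → push 3. Stack: [-5, 3]
BINARY_OP & → -5 & 3 = 3. Stack: [3]
LOAD_CONST → push 2. Stack: [3, 2]
LOAD_FAST a → push -3. Stack: [3, 2, -3]
BINARY_OP - → 2 - -3 = 5. Stack: [3, 5]
BINARY_OP // → 3 // 5 = 0. Stack: [0]
STORE_FAST q → q=0. Stack: []
LOAD_FAST k → push 1. Stack: [1]
RETURN_VALUE → return 1.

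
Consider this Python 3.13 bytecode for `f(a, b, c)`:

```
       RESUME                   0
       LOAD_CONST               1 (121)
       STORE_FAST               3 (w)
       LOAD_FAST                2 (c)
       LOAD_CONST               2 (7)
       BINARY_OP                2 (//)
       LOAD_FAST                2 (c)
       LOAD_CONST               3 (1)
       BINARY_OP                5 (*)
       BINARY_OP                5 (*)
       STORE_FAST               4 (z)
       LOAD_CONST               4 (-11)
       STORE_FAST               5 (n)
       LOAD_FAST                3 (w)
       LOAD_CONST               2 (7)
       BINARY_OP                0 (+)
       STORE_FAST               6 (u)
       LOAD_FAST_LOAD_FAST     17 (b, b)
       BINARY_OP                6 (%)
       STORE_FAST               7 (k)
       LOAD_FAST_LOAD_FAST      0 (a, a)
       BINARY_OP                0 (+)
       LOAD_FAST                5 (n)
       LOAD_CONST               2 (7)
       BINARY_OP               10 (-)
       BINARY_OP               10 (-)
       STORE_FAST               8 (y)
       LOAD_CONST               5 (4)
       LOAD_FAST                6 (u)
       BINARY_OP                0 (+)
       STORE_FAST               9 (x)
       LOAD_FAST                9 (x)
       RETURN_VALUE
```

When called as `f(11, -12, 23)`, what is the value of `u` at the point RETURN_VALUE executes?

LOAD_CONST → push 121. Stack: [121]
STORE_FAST w → w=121. Stack: []
LOAD_FAST c → push 23. Stack: [23]
LOAD_CONST → push 7. Stack: [23, 7]
BINARY_OP // → 23 // 7 = 3. Stack: [3]
LOAD_FAST c → push 23. Stack: [3, 23]
LOAD_CONST → push 1. Stack: [3, 23, 1]
BINARY_OP * → 23 * 1 = 23. Stack: [3, 23]
BINARY_OP * → 3 * 23 = 69. Stack: [69]
STORE_FAST z → z=69. Stack: []
LOAD_CONST → push -11. Stack: [-11]
STORE_FAST n → n=-11. Stack: []
LOAD_FAST w → push 121. Stack: [121]
LOAD_CONST → push 7. Stack: [121, 7]
BINARY_OP + → 121 + 7 = 128. Stack: [128]
STORE_FAST u → u=128. Stack: []
LOAD_FAST_LOAD_FAST b,b → push -12,-12. Stack: [-12, -12]
BINARY_OP % → -12 % -12 = 0. Stack: [0]
STORE_FAST k → k=0. Stack: []
LOAD_FAST_LOAD_FAST a,a → push 11,11. Stack: [11, 11]
BINARY_OP + → 11 + 11 = 22. Stack: [22]
LOAD_FAST n → push -11. Stack: [22, -11]
LOAD_CONST → push 7. Stack: [22, -11, 7]
BINARY_OP - → -11 - 7 = -18. Stack: [22, -18]
BINARY_OP - → 22 - -18 = 40. Stack: [40]
STORE_FAST y → y=40. Stack: []
LOAD_CONST → push 4. Stack: [4]
LOAD_FAST u → push 128. Stack: [4, 128]
BINARY_OP + → 4 + 128 = 132. Stack: [132]
STORE_FAST x → x=132. Stack: []
LOAD_FAST x → push 132. Stack: [132]
RETURN_VALUE → return 132.

128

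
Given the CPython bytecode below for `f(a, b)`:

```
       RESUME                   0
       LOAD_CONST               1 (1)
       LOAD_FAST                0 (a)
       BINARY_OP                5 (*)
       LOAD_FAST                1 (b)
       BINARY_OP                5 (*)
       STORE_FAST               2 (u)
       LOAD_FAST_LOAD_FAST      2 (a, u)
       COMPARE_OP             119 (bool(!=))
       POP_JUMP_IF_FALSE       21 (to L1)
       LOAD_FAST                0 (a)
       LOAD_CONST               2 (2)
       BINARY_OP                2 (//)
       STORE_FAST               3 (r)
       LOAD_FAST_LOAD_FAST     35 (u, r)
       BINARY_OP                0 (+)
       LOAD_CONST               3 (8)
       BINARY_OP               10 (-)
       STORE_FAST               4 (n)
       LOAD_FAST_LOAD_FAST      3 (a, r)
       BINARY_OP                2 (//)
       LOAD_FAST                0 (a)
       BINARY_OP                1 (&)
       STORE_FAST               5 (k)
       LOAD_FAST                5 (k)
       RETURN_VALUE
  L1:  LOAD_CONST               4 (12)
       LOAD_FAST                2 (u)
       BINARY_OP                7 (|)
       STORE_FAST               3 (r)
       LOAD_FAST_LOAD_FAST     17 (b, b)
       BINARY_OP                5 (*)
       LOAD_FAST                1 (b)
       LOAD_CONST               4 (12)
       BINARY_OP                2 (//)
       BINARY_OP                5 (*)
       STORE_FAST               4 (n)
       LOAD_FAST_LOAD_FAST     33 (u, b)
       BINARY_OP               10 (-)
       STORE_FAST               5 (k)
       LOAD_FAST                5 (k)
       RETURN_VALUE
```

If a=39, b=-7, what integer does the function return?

LOAD_CONST → push 1. Stack: [1]
LOAD_FAST a → push 39. Stack: [1, 39]
BINARY_OP * → 1 * 39 = 39. Stack: [39]
LOAD_FAST b → push -7. Stack: [39, -7]
BINARY_OP * → 39 * -7 = -273. Stack: [-273]
STORE_FAST u → u=-273. Stack: []
LOAD_FAST_LOAD_FAST a,u → push 39,-273. Stack: [39, -273]
COMPARE_OP bool(!=) → 39 vs -273 = True. Stack: [True]
POP_JUMP_IF_FALSE → pop True; no jump. Stack: []
LOAD_FAST a → push 39. Stack: [39]
LOAD_CONST → push 2. Stack: [39, 2]
BINARY_OP // → 39 // 2 = 19. Stack: [19]
STORE_FAST r → r=19. Stack: []
LOAD_FAST_LOAD_FAST u,r → push -273,19. Stack: [-273, 19]
BINARY_OP + → -273 + 19 = -254. Stack: [-254]
LOAD_CONST → push 8. Stack: [-254, 8]
BINARY_OP - → -254 - 8 = -262. Stack: [-262]
STORE_FAST n → n=-262. Stack: []
LOAD_FAST_LOAD_FAST a,r → push 39,19. Stack: [39, 19]
BINARY_OP // → 39 // 19 = 2. Stack: [2]
LOAD_FAST a → push 39. Stack: [2, 39]
BINARY_OP & → 2 & 39 = 2. Stack: [2]
STORE_FAST k → k=2. Stack: []
LOAD_FAST k → push 2. Stack: [2]
RETURN_VALUE → return 2.

2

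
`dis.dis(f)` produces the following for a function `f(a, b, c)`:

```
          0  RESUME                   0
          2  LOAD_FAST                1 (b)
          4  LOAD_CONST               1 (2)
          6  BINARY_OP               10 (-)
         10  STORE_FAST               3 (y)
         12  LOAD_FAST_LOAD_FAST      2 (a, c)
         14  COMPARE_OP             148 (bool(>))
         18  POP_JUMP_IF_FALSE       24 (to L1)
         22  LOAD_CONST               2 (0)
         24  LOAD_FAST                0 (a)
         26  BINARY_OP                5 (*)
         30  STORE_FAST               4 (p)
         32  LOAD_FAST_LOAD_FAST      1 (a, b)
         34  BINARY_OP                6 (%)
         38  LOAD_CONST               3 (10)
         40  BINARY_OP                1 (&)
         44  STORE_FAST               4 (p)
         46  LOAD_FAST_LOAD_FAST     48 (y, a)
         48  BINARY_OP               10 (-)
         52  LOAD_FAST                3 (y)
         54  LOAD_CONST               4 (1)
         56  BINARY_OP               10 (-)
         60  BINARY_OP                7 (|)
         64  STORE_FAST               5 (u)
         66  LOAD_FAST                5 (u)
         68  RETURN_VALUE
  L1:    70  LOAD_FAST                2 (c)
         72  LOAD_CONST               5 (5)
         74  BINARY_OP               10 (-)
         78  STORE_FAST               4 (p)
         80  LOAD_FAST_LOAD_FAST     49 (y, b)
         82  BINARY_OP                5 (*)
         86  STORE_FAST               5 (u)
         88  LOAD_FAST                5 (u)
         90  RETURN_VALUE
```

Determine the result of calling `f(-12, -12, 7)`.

LOAD_FAST b → push -12. Stack: [-12]
LOAD_CONST → push 2. Stack: [-12, 2]
BINARY_OP - → -12 - 2 = -14. Stack: [-14]
STORE_FAST y → y=-14. Stack: []
LOAD_FAST_LOAD_FAST a,c → push -12,7. Stack: [-12, 7]
COMPARE_OP bool(>) → -12 vs 7 = False. Stack: [False]
POP_JUMP_IF_FALSE → pop False; jump. Stack: []
LOAD_FAST c → push 7. Stack: [7]
LOAD_CONST → push 5. Stack: [7, 5]
BINARY_OP - → 7 - 5 = 2. Stack: [2]
STORE_FAST p → p=2. Stack: []
LOAD_FAST_LOAD_FAST y,b → push -14,-12. Stack: [-14, -12]
BINARY_OP * → -14 * -12 = 168. Stack: [168]
STORE_FAST u → u=168. Stack: []
LOAD_FAST u → push 168. Stack: [168]
RETURN_VALUE → return 168.

168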